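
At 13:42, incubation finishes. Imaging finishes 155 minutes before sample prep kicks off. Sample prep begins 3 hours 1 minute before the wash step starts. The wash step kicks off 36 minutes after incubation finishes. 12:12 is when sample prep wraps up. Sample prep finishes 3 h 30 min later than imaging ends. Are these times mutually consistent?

The wash step starts at 13:42 + 36 min = 14:18.
Sample prep starts at 14:18 − 181 min = 11:17.
Imaging ends at 11:17 − 155 min = 08:42.
Sample prep ends at 08:42 + 210 min = 12:12.
That matches the stated 12:12, so the schedule is consistent.

Yes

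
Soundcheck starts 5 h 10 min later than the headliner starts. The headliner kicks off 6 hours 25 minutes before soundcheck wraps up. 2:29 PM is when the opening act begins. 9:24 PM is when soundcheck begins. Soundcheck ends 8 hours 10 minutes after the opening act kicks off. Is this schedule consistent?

Yes

Soundcheck ends at 2:29 PM + 490 min = 10:39 PM.
The headliner starts at 10:39 PM − 385 min = 4:14 PM.
Soundcheck starts at 4:14 PM + 310 min = 9:24 PM.
That matches the stated 9:24 PM, so the schedule is consistent.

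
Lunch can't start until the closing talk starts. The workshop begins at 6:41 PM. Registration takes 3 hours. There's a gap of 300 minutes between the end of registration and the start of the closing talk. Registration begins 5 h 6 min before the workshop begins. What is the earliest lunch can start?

9:35 PM

Registration starts at 6:41 PM − 306 min = 1:35 PM.
Registration ends at 1:35 PM + 180 min = 4:35 PM.
The closing talk starts at 4:35 PM + 300 min = 9:35 PM.
Lunch is bounded by the closing talk, so the earliest it can start is 9:35 PM.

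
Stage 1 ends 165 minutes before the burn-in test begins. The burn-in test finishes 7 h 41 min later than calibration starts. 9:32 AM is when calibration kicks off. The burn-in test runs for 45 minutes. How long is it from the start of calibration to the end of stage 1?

The burn-in test ends at 9:32 AM + 461 min = 5:13 PM.
The burn-in test starts at 5:13 PM − 45 min = 4:28 PM.
Stage 1 ends at 4:28 PM − 165 min = 1:43 PM.
From 9:32 AM to 1:43 PM is 251 minutes.

251 minutes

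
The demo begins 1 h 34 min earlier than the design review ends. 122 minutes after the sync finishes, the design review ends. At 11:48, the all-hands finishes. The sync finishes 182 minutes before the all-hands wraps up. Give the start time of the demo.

09:14

The sync ends at 11:48 − 182 min = 08:46.
The design review ends at 08:46 + 122 min = 10:48.
The demo starts at 10:48 − 94 min = 09:14.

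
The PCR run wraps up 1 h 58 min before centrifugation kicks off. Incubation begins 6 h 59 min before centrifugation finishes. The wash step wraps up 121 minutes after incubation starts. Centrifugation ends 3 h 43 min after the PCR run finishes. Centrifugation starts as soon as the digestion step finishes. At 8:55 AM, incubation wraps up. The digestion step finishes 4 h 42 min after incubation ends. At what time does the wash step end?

10:24 AM

The digestion step ends at 8:55 AM + 282 min = 1:37 PM.
So centrifugation starts at 1:37 PM.
The PCR run ends at 1:37 PM − 118 min = 11:39 AM.
Centrifugation ends at 11:39 AM + 223 min = 3:22 PM.
Incubation starts at 3:22 PM − 419 min = 8:23 AM.
The wash step ends at 8:23 AM + 121 min = 10:24 AM.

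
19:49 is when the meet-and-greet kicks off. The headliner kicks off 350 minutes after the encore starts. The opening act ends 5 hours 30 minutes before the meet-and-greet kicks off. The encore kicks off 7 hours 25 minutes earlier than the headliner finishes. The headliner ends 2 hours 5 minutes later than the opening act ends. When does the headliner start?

The opening act ends at 19:49 − 330 min = 14:19.
The headliner ends at 14:19 + 125 min = 16:24.
The encore starts at 16:24 − 445 min = 08:59.
The headliner starts at 08:59 + 350 min = 14:49.

14:49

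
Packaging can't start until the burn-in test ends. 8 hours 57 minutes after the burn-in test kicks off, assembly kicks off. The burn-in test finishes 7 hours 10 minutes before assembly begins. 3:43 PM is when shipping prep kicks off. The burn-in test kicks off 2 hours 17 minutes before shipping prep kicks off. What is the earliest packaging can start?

The burn-in test starts at 3:43 PM − 137 min = 1:26 PM.
Assembly starts at 1:26 PM + 537 min = 10:23 PM.
The burn-in test ends at 10:23 PM − 430 min = 3:13 PM.
Packaging is bounded by the burn-in test, so the earliest it can start is 3:13 PM.

3:13 PM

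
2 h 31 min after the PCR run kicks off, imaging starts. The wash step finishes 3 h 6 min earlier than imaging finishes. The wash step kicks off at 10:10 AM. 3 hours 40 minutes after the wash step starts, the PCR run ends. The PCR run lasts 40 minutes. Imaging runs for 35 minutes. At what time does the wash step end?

1:10 PM

The PCR run ends at 10:10 AM + 220 min = 1:50 PM.
The PCR run starts at 1:50 PM − 40 min = 1:10 PM.
Imaging starts at 1:10 PM + 151 min = 3:41 PM.
Imaging ends at 3:41 PM + 35 min = 4:16 PM.
The wash step ends at 4:16 PM − 186 min = 1:10 PM.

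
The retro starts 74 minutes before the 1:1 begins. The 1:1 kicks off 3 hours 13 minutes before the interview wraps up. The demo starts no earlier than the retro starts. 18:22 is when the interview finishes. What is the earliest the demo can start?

The 1:1 starts at 18:22 − 193 min = 15:09.
The retro starts at 15:09 − 74 min = 13:55.
The demo is bounded by the retro, so the earliest it can start is 13:55.

13:55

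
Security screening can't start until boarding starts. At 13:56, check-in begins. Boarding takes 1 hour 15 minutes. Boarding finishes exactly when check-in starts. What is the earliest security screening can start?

12:41

Boarding ends at 13:56.
Boarding starts at 13:56 − 75 min = 12:41.
Security screening is bounded by boarding, so the earliest it can start is 12:41.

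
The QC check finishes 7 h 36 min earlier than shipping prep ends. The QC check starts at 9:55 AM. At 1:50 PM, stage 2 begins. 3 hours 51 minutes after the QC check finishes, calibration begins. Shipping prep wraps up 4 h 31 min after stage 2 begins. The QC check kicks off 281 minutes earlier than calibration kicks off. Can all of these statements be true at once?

Yes

Shipping prep ends at 1:50 PM + 271 min = 6:21 PM.
The QC check ends at 6:21 PM − 456 min = 10:45 AM.
Calibration starts at 10:45 AM + 231 min = 2:36 PM.
The QC check starts at 2:36 PM − 281 min = 9:55 AM.
That matches the stated 9:55 AM, so the schedule is consistent.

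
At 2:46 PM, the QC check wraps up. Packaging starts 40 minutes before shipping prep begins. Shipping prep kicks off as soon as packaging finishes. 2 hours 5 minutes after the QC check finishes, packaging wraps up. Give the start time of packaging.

Packaging ends at 2:46 PM + 125 min = 4:51 PM.
So shipping prep starts at 4:51 PM.
Packaging starts at 4:51 PM − 40 min = 4:11 PM.

4:11 PM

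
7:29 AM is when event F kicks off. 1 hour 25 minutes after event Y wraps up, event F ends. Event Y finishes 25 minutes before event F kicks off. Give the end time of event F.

8:29 AM

Event Y ends at 7:29 AM − 25 min = 7:04 AM.
Event F ends at 7:04 AM + 85 min = 8:29 AM.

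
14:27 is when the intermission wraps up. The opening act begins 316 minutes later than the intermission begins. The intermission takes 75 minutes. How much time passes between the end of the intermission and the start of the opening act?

The intermission starts at 14:27 − 75 min = 13:12.
The opening act starts at 13:12 + 316 min = 18:28.
From 14:27 to 18:28 is 4 h 1 min.

4 h 1 min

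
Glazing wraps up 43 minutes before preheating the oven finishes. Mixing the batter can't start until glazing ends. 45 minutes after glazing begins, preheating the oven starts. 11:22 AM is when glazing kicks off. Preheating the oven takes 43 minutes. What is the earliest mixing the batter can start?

Preheating the oven starts at 11:22 AM + 45 min = 12:07 PM.
Preheating the oven ends at 12:07 PM + 43 min = 12:50 PM.
Glazing ends at 12:50 PM − 43 min = 12:07 PM.
Mixing the batter is bounded by glazing, so the earliest it can start is 12:07 PM.

12:07 PM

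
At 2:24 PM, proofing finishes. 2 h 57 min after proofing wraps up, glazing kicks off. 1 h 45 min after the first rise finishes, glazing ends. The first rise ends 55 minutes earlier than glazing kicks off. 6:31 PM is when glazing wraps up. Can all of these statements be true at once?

No

Glazing starts at 2:24 PM + 177 min = 5:21 PM.
The first rise ends at 5:21 PM − 55 min = 4:26 PM.
Glazing ends at 4:26 PM + 105 min = 6:11 PM.
But glazing is also said to end at 6:31 PM — a 20-minute conflict.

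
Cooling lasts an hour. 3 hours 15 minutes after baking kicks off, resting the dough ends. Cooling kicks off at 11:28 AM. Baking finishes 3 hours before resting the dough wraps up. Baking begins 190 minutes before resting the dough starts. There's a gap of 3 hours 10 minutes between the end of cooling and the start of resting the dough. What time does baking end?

Cooling ends at 11:28 AM + 60 min = 12:28 PM.
Resting the dough starts at 12:28 PM + 190 min = 3:38 PM.
Baking starts at 3:38 PM − 190 min = 12:28 PM.
Resting the dough ends at 12:28 PM + 195 min = 3:43 PM.
Baking ends at 3:43 PM − 180 min = 12:43 PM.

12:43 PM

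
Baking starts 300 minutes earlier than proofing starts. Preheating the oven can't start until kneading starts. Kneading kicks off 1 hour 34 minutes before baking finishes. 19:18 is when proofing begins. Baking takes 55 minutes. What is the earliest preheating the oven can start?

13:39

Baking starts at 19:18 − 300 min = 14:18.
Baking ends at 14:18 + 55 min = 15:13.
Kneading starts at 15:13 − 94 min = 13:39.
Preheating the oven is bounded by kneading, so the earliest it can start is 13:39.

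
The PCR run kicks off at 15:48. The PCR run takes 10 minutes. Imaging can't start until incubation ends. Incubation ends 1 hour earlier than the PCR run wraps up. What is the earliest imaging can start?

The PCR run ends at 15:48 + 10 min = 15:58.
Incubation ends at 15:58 − 60 min = 14:58.
Imaging is bounded by incubation, so the earliest it can start is 14:58.

14:58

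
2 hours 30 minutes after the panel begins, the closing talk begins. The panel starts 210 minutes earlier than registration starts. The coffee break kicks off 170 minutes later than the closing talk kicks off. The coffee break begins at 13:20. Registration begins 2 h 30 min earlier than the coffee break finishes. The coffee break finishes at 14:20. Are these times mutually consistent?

Registration starts at 14:20 − 150 min = 11:50.
The panel starts at 11:50 − 210 min = 08:20.
The closing talk starts at 08:20 + 150 min = 10:50.
The coffee break starts at 10:50 + 170 min = 13:40.
But the coffee break is also said to start at 13:20 — a 20-minute conflict.

No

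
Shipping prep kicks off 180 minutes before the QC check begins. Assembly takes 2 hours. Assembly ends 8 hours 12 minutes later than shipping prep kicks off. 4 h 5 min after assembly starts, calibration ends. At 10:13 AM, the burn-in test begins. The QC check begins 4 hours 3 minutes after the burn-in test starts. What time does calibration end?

9:33 PM

The QC check starts at 10:13 AM + 243 min = 2:16 PM.
Shipping prep starts at 2:16 PM − 180 min = 11:16 AM.
Assembly ends at 11:16 AM + 492 min = 7:28 PM.
Assembly starts at 7:28 PM − 120 min = 5:28 PM.
Calibration ends at 5:28 PM + 245 min = 9:33 PM.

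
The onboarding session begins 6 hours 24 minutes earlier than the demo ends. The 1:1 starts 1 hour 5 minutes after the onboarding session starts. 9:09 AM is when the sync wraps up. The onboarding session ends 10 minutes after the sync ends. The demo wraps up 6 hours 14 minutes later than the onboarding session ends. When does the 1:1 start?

The onboarding session ends at 9:09 AM + 10 min = 9:19 AM.
The demo ends at 9:19 AM + 374 min = 3:33 PM.
The onboarding session starts at 3:33 PM − 384 min = 9:09 AM.
The 1:1 starts at 9:09 AM + 65 min = 10:14 AM.

10:14 AM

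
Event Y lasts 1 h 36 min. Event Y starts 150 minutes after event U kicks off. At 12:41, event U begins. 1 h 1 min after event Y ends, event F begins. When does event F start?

17:48

Event Y starts at 12:41 + 150 min = 15:11.
Event Y ends at 15:11 + 96 min = 16:47.
Event F starts at 16:47 + 61 min = 17:48.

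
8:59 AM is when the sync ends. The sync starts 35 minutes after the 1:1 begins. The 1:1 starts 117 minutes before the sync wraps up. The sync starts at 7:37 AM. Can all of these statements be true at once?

The 1:1 starts at 8:59 AM − 117 min = 7:02 AM.
The sync starts at 7:02 AM + 35 min = 7:37 AM.
That matches the stated 7:37 AM, so the schedule is consistent.

Yes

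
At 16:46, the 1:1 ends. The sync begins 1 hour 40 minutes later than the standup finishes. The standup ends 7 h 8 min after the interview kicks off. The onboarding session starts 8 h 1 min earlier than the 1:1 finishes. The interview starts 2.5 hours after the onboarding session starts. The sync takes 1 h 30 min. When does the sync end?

21:33

The onboarding session starts at 16:46 − 481 min = 08:45.
The interview starts at 08:45 + 150 min = 11:15.
The standup ends at 11:15 + 428 min = 18:23.
The sync starts at 18:23 + 100 min = 20:03.
The sync ends at 20:03 + 90 min = 21:33.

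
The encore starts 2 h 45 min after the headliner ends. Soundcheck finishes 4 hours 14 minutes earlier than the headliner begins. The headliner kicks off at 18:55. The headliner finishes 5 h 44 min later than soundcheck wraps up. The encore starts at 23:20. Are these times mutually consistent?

No

Soundcheck ends at 18:55 − 254 min = 14:41.
The headliner ends at 14:41 + 344 min = 20:25.
The encore starts at 20:25 + 165 min = 23:10.
But the encore is also said to start at 23:20 — a 10-minute conflict.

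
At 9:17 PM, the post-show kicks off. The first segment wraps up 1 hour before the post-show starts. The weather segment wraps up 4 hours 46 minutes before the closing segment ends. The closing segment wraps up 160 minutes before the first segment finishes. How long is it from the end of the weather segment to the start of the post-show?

The first segment ends at 9:17 PM − 60 min = 8:17 PM.
The closing segment ends at 8:17 PM − 160 min = 5:37 PM.
The weather segment ends at 5:37 PM − 286 min = 12:51 PM.
From 12:51 PM to 9:17 PM is 8 hours 26 minutes.

8 hours 26 minutes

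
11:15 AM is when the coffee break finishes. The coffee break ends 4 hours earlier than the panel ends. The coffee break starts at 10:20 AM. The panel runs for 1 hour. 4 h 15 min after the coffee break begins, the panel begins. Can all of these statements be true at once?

The panel starts at 10:20 AM + 255 min = 2:35 PM.
The panel ends at 2:35 PM + 60 min = 3:35 PM.
The coffee break ends at 3:35 PM − 240 min = 11:35 AM.
But the coffee break is also said to end at 11:15 AM — a 20-minute conflict.

No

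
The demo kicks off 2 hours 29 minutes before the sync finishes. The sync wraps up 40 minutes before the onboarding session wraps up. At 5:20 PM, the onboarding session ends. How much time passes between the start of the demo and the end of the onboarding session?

189 minutes

The sync ends at 5:20 PM − 40 min = 4:40 PM.
The demo starts at 4:40 PM − 149 min = 2:11 PM.
From 2:11 PM to 5:20 PM is 189 minutes.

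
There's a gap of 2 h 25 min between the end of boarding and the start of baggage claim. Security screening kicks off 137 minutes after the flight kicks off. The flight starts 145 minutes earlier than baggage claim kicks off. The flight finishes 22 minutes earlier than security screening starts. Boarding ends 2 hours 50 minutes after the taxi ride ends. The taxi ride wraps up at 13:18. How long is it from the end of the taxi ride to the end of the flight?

4 hours 45 minutes

Boarding ends at 13:18 + 170 min = 16:08.
Baggage claim starts at 16:08 + 145 min = 18:33.
The flight starts at 18:33 − 145 min = 16:08.
Security screening starts at 16:08 + 137 min = 18:25.
The flight ends at 18:25 − 22 min = 18:03.
From 13:18 to 18:03 is 4 hours 45 minutes.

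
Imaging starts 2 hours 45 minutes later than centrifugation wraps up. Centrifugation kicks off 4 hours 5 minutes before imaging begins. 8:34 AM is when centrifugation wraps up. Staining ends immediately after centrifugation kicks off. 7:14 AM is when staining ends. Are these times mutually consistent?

Yes

Imaging starts at 8:34 AM + 165 min = 11:19 AM.
Centrifugation starts at 11:19 AM − 245 min = 7:14 AM.
So staining ends at 7:14 AM.
That matches the stated 7:14 AM, so the schedule is consistent.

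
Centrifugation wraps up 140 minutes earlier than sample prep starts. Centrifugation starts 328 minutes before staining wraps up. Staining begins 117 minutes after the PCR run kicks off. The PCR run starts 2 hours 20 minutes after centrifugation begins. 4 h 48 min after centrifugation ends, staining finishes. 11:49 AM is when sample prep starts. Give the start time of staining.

1:06 PM

Centrifugation ends at 11:49 AM − 140 min = 9:29 AM.
Staining ends at 9:29 AM + 288 min = 2:17 PM.
Centrifugation starts at 2:17 PM − 328 min = 8:49 AM.
The PCR run starts at 8:49 AM + 140 min = 11:09 AM.
Staining starts at 11:09 AM + 117 min = 1:06 PM.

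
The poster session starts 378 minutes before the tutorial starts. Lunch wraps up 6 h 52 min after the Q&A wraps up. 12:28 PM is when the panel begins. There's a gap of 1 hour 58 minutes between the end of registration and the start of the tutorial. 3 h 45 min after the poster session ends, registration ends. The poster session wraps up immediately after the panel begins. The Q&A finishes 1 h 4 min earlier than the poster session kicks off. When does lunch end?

5:41 PM

The poster session ends at 12:28 PM.
Registration ends at 12:28 PM + 225 min = 4:13 PM.
The tutorial starts at 4:13 PM + 118 min = 6:11 PM.
The poster session starts at 6:11 PM − 378 min = 11:53 AM.
The Q&A ends at 11:53 AM − 64 min = 10:49 AM.
Lunch ends at 10:49 AM + 412 min = 5:41 PM.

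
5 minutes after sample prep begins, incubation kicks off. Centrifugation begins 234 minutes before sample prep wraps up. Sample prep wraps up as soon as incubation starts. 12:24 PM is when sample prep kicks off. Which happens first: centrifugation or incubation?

centrifugation

Incubation starts at 12:24 PM + 5 min = 12:29 PM.
So sample prep ends at 12:29 PM.
Centrifugation starts at 12:29 PM − 234 min = 8:35 AM.
Centrifugation starts at 8:35 AM and incubation starts at 12:29 PM, so centrifugation is first.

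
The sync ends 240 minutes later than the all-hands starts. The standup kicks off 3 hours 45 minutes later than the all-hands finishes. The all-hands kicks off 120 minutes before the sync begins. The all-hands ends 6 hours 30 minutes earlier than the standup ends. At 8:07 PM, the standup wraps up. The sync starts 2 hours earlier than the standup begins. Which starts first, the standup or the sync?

the sync

The all-hands ends at 8:07 PM − 390 min = 1:37 PM.
The standup starts at 1:37 PM + 225 min = 5:22 PM.
The sync starts at 5:22 PM − 120 min = 3:22 PM.
The standup starts at 5:22 PM and the sync starts at 3:22 PM, so the sync is first.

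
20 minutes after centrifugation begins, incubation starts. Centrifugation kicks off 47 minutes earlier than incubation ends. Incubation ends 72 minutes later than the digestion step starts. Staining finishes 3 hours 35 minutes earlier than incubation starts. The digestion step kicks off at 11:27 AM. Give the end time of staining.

Incubation ends at 11:27 AM + 72 min = 12:39 PM.
Centrifugation starts at 12:39 PM − 47 min = 11:52 AM.
Incubation starts at 11:52 AM + 20 min = 12:12 PM.
Staining ends at 12:12 PM − 215 min = 8:37 AM.

8:37 AM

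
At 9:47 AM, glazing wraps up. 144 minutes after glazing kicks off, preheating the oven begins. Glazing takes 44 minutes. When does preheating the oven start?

11:27 AM

Glazing starts at 9:47 AM − 44 min = 9:03 AM.
Preheating the oven starts at 9:03 AM + 144 min = 11:27 AM.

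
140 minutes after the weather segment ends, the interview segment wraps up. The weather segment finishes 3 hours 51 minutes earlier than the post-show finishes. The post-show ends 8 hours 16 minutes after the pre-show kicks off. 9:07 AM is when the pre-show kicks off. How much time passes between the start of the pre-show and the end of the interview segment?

The post-show ends at 9:07 AM + 496 min = 5:23 PM.
The weather segment ends at 5:23 PM − 231 min = 1:32 PM.
The interview segment ends at 1:32 PM + 140 min = 3:52 PM.
From 9:07 AM to 3:52 PM is 6 h 45 min.

6 h 45 min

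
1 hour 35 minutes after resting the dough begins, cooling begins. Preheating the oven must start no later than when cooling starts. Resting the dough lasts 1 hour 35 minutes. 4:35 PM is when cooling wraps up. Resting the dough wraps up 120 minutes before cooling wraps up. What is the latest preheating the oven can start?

Resting the dough ends at 4:35 PM − 120 min = 2:35 PM.
Resting the dough starts at 2:35 PM − 95 min = 1:00 PM.
Cooling starts at 1:00 PM + 95 min = 2:35 PM.
Preheating the oven is bounded by cooling, so the latest it can start is 2:35 PM.

2:35 PM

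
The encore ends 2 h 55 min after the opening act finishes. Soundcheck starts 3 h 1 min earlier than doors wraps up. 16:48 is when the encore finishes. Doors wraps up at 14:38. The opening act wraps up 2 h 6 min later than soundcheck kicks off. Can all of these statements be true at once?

No

Soundcheck starts at 14:38 − 181 min = 11:37.
The opening act ends at 11:37 + 126 min = 13:43.
The encore ends at 13:43 + 175 min = 16:38.
But the encore is also said to end at 16:48 — a 10-minute conflict.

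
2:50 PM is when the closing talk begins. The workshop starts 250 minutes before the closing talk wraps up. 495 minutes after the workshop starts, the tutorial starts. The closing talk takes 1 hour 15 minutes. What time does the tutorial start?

The closing talk ends at 2:50 PM + 75 min = 4:05 PM.
The workshop starts at 4:05 PM − 250 min = 11:55 AM.
The tutorial starts at 11:55 AM + 495 min = 8:10 PM.

8:10 PM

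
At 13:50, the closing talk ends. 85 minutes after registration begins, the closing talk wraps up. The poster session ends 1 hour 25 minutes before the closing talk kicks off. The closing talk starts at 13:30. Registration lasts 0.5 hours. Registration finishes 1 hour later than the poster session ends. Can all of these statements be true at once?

No

The poster session ends at 13:30 − 85 min = 12:05.
Registration ends at 12:05 + 60 min = 13:05.
Registration starts at 13:05 − 30 min = 12:35.
The closing talk ends at 12:35 + 85 min = 14:00.
But the closing talk is also said to end at 13:50 — a 10-minute conflict.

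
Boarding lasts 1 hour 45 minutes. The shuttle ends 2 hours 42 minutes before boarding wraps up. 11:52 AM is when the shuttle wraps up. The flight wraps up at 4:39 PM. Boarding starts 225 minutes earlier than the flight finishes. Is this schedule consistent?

No

Boarding starts at 4:39 PM − 225 min = 12:54 PM.
Boarding ends at 12:54 PM + 105 min = 2:39 PM.
The shuttle ends at 2:39 PM − 162 min = 11:57 AM.
But the shuttle is also said to end at 11:52 AM — a 5-minute conflict.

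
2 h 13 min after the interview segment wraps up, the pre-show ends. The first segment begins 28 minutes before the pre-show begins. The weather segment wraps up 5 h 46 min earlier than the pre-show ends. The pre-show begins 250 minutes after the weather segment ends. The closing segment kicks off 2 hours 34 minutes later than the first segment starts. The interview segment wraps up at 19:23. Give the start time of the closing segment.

22:06

The pre-show ends at 19:23 + 133 min = 21:36.
The weather segment ends at 21:36 − 346 min = 15:50.
The pre-show starts at 15:50 + 250 min = 20:00.
The first segment starts at 20:00 − 28 min = 19:32.
The closing segment starts at 19:32 + 154 min = 22:06.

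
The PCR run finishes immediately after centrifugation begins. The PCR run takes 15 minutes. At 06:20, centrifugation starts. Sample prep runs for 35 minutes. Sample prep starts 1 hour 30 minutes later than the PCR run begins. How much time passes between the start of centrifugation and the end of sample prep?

The PCR run ends at 06:20.
The PCR run starts at 06:20 − 15 min = 06:05.
Sample prep starts at 06:05 + 90 min = 07:35.
Sample prep ends at 07:35 + 35 min = 08:10.
From 06:20 to 08:10 is 110 minutes.

110 minutes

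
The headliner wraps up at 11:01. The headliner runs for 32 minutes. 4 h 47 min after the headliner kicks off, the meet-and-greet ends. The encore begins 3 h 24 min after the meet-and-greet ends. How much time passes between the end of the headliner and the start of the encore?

7 hours 39 minutes

The headliner starts at 11:01 − 32 min = 10:29.
The meet-and-greet ends at 10:29 + 287 min = 15:16.
The encore starts at 15:16 + 204 min = 18:40.
From 11:01 to 18:40 is 7 hours 39 minutes.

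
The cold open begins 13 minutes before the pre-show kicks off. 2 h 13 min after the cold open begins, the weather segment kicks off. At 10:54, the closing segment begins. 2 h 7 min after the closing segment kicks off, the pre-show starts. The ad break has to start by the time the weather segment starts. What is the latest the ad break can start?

The pre-show starts at 10:54 + 127 min = 13:01.
The cold open starts at 13:01 − 13 min = 12:48.
The weather segment starts at 12:48 + 133 min = 15:01.
The ad break is bounded by the weather segment, so the latest it can start is 15:01.

15:01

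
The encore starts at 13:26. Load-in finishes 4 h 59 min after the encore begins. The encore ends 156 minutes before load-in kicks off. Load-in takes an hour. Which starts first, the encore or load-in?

Load-in ends at 13:26 + 299 min = 18:25.
Load-in starts at 18:25 − 60 min = 17:25.
The encore starts at 13:26 and load-in starts at 17:25, so the encore is first.

the encore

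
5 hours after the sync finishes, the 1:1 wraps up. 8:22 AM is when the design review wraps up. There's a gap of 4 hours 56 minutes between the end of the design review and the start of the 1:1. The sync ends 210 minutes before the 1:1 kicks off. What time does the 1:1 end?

2:48 PM

The 1:1 starts at 8:22 AM + 296 min = 1:18 PM.
The sync ends at 1:18 PM − 210 min = 9:48 AM.
The 1:1 ends at 9:48 AM + 300 min = 2:48 PM.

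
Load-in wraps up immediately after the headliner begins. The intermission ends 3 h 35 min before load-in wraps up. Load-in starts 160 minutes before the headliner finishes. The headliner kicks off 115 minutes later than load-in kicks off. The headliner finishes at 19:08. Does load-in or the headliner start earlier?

Load-in starts at 19:08 − 160 min = 16:28.
The headliner starts at 16:28 + 115 min = 18:23.
Load-in starts at 16:28 and the headliner starts at 18:23, so load-in is first.

load-in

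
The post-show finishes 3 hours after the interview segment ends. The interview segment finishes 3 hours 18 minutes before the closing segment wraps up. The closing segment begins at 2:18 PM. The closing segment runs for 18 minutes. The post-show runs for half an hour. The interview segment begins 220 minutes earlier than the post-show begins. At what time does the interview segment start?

10:08 AM

The closing segment ends at 2:18 PM + 18 min = 2:36 PM.
The interview segment ends at 2:36 PM − 198 min = 11:18 AM.
The post-show ends at 11:18 AM + 180 min = 2:18 PM.
The post-show starts at 2:18 PM − 30 min = 1:48 PM.
The interview segment starts at 1:48 PM − 220 min = 10:08 AM.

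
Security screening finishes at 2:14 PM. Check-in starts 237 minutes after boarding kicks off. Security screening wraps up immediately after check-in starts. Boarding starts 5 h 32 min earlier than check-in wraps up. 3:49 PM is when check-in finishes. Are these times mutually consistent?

Boarding starts at 3:49 PM − 332 min = 10:17 AM.
Check-in starts at 10:17 AM + 237 min = 2:14 PM.
So security screening ends at 2:14 PM.
That matches the stated 2:14 PM, so the schedule is consistent.

Yes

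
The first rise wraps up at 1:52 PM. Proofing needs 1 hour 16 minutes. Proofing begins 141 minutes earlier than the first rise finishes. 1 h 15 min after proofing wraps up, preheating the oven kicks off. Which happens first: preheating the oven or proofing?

proofing

Proofing starts at 1:52 PM − 141 min = 11:31 AM.
Proofing ends at 11:31 AM + 76 min = 12:47 PM.
Preheating the oven starts at 12:47 PM + 75 min = 2:02 PM.
Preheating the oven starts at 2:02 PM and proofing starts at 11:31 AM, so proofing is first.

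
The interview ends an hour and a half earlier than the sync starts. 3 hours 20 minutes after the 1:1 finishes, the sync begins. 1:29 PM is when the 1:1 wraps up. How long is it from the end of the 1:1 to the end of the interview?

The sync starts at 1:29 PM + 200 min = 4:49 PM.
The interview ends at 4:49 PM − 90 min = 3:19 PM.
From 1:29 PM to 3:19 PM is 110 minutes.

110 minutes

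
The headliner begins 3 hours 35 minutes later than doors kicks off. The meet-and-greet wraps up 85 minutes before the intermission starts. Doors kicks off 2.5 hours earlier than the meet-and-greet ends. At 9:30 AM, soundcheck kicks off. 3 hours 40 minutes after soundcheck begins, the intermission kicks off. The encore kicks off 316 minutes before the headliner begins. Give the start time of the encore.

7:34 AM

The intermission starts at 9:30 AM + 220 min = 1:10 PM.
The meet-and-greet ends at 1:10 PM − 85 min = 11:45 AM.
Doors starts at 11:45 AM − 150 min = 9:15 AM.
The headliner starts at 9:15 AM + 215 min = 12:50 PM.
The encore starts at 12:50 PM − 316 min = 7:34 AM.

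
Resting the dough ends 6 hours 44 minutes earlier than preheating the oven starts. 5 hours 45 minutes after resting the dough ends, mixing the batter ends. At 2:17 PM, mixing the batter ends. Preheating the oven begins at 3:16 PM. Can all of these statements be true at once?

Resting the dough ends at 3:16 PM − 404 min = 8:32 AM.
Mixing the batter ends at 8:32 AM + 345 min = 2:17 PM.
That matches the stated 2:17 PM, so the schedule is consistent.

Yes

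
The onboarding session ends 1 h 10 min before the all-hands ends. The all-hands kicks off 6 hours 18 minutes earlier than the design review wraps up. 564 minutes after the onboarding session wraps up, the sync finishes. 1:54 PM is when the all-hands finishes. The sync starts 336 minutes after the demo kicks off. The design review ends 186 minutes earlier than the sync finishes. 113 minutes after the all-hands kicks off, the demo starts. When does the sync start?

The onboarding session ends at 1:54 PM − 70 min = 12:44 PM.
The sync ends at 12:44 PM + 564 min = 10:08 PM.
The design review ends at 10:08 PM − 186 min = 7:02 PM.
The all-hands starts at 7:02 PM − 378 min = 12:44 PM.
The demo starts at 12:44 PM + 113 min = 2:37 PM.
The sync starts at 2:37 PM + 336 min = 8:13 PM.

8:13 PM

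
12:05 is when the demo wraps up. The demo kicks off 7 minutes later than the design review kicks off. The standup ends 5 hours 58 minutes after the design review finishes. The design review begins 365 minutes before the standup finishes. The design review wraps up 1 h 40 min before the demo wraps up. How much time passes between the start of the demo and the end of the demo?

100 minutes

The design review ends at 12:05 − 100 min = 10:25.
The standup ends at 10:25 + 358 min = 16:23.
The design review starts at 16:23 − 365 min = 10:18.
The demo starts at 10:18 + 7 min = 10:25.
From 10:25 to 12:05 is 100 minutes.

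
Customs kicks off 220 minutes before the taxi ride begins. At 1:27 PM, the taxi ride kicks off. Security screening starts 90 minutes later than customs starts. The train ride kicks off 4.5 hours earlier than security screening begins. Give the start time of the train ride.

6:47 AM

Customs starts at 1:27 PM − 220 min = 9:47 AM.
Security screening starts at 9:47 AM + 90 min = 11:17 AM.
The train ride starts at 11:17 AM − 270 min = 6:47 AM.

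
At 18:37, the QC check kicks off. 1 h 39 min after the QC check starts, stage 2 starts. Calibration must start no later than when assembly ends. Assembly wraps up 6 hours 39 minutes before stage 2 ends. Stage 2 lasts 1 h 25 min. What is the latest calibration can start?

15:02

Stage 2 starts at 18:37 + 99 min = 20:16.
Stage 2 ends at 20:16 + 85 min = 21:41.
Assembly ends at 21:41 − 399 min = 15:02.
Calibration is bounded by assembly, so the latest it can start is 15:02.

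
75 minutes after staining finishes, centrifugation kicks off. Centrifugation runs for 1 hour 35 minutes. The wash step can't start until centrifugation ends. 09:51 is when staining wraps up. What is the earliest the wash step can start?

Centrifugation starts at 09:51 + 75 min = 11:06.
Centrifugation ends at 11:06 + 95 min = 12:41.
The wash step is bounded by centrifugation, so the earliest it can start is 12:41.

12:41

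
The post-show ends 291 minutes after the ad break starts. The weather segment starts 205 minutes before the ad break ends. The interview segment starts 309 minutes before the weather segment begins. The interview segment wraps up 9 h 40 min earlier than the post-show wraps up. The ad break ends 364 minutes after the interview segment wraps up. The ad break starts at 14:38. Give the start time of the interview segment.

The post-show ends at 14:38 + 291 min = 19:29.
The interview segment ends at 19:29 − 580 min = 09:49.
The ad break ends at 09:49 + 364 min = 15:53.
The weather segment starts at 15:53 − 205 min = 12:28.
The interview segment starts at 12:28 − 309 min = 07:19.

07:19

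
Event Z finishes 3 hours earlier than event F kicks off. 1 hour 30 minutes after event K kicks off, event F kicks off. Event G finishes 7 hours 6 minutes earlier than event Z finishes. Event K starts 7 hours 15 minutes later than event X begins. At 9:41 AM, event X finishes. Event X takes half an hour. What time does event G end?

Event X starts at 9:41 AM − 30 min = 9:11 AM.
Event K starts at 9:11 AM + 435 min = 4:26 PM.
Event F starts at 4:26 PM + 90 min = 5:56 PM.
Event Z ends at 5:56 PM − 180 min = 2:56 PM.
Event G ends at 2:56 PM − 426 min = 7:50 AM.

7:50 AM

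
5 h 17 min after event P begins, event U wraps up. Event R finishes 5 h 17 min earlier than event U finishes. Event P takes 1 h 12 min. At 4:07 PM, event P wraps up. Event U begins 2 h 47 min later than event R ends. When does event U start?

Event P starts at 4:07 PM − 72 min = 2:55 PM.
Event U ends at 2:55 PM + 317 min = 8:12 PM.
Event R ends at 8:12 PM − 317 min = 2:55 PM.
Event U starts at 2:55 PM + 167 min = 5:42 PM.

5:42 PM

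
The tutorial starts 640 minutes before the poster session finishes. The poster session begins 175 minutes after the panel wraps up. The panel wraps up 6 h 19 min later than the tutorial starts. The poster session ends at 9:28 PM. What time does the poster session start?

The tutorial starts at 9:28 PM − 640 min = 10:48 AM.
The panel ends at 10:48 AM + 379 min = 5:07 PM.
The poster session starts at 5:07 PM + 175 min = 8:02 PM.

8:02 PM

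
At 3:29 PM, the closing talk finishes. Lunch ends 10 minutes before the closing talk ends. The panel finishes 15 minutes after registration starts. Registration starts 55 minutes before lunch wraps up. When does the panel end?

Lunch ends at 3:29 PM − 10 min = 3:19 PM.
Registration starts at 3:19 PM − 55 min = 2:24 PM.
The panel ends at 2:24 PM + 15 min = 2:39 PM.

2:39 PM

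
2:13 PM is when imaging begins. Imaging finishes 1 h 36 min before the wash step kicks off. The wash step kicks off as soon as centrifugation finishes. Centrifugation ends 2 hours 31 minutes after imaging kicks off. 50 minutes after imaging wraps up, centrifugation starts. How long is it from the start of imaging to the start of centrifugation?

Centrifugation ends at 2:13 PM + 151 min = 4:44 PM.
So the wash step starts at 4:44 PM.
Imaging ends at 4:44 PM − 96 min = 3:08 PM.
Centrifugation starts at 3:08 PM + 50 min = 3:58 PM.
From 2:13 PM to 3:58 PM is 1 hour 45 minutes.

1 hour 45 minutes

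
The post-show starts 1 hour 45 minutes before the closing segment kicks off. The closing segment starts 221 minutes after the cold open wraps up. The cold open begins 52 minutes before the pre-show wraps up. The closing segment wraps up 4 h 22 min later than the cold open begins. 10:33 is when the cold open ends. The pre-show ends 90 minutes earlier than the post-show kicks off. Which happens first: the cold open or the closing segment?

the cold open

The closing segment starts at 10:33 + 221 min = 14:14.
The post-show starts at 14:14 − 105 min = 12:29.
The pre-show ends at 12:29 − 90 min = 10:59.
The cold open starts at 10:59 − 52 min = 10:07.
The cold open starts at 10:07 and the closing segment starts at 14:14, so the cold open is first.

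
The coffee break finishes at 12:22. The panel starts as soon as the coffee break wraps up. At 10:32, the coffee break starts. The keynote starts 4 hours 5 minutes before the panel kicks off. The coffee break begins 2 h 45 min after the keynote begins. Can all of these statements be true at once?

The panel starts at 12:22.
The keynote starts at 12:22 − 245 min = 08:17.
The coffee break starts at 08:17 + 165 min = 11:02.
But the coffee break is also said to start at 10:32 — a 30-minute conflict.

No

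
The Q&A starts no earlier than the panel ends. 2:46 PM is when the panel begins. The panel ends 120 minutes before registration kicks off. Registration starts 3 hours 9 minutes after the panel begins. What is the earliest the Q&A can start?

Registration starts at 2:46 PM + 189 min = 5:55 PM.
The panel ends at 5:55 PM − 120 min = 3:55 PM.
The Q&A is bounded by the panel, so the earliest it can start is 3:55 PM.

3:55 PM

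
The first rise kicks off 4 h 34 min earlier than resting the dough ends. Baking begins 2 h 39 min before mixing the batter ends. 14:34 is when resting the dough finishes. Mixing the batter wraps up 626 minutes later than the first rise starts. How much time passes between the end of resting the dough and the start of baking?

193 minutes

The first rise starts at 14:34 − 274 min = 10:00.
Mixing the batter ends at 10:00 + 626 min = 20:26.
Baking starts at 20:26 − 159 min = 17:47.
From 14:34 to 17:47 is 193 minutes.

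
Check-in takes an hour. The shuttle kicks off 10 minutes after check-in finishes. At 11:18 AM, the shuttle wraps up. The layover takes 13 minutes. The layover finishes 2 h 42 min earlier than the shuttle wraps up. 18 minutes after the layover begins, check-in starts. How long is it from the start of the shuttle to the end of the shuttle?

The layover ends at 11:18 AM − 162 min = 8:36 AM.
The layover starts at 8:36 AM − 13 min = 8:23 AM.
Check-in starts at 8:23 AM + 18 min = 8:41 AM.
Check-in ends at 8:41 AM + 60 min = 9:41 AM.
The shuttle starts at 9:41 AM + 10 min = 9:51 AM.
From 9:51 AM to 11:18 AM is 87 minutes.

87 minutes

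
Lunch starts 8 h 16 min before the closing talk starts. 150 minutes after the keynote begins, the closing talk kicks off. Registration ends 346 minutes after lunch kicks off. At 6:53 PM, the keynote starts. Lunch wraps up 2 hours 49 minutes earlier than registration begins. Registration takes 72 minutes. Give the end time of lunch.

2:52 PM

The closing talk starts at 6:53 PM + 150 min = 9:23 PM.
Lunch starts at 9:23 PM − 496 min = 1:07 PM.
Registration ends at 1:07 PM + 346 min = 6:53 PM.
Registration starts at 6:53 PM − 72 min = 5:41 PM.
Lunch ends at 5:41 PM − 169 min = 2:52 PM.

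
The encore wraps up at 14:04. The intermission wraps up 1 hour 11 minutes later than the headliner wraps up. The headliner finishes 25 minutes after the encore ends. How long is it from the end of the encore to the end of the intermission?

1 hour 36 minutes

The headliner ends at 14:04 + 25 min = 14:29.
The intermission ends at 14:29 + 71 min = 15:40.
From 14:04 to 15:40 is 1 hour 36 minutes.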